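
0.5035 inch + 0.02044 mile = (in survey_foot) 108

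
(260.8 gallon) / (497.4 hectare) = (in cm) 1.985e-05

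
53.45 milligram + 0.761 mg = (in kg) 5.421e-05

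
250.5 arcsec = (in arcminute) 4.175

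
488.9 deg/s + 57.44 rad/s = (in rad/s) 65.97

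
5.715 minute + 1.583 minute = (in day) 0.005068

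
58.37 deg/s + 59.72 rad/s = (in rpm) 580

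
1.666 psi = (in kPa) 11.49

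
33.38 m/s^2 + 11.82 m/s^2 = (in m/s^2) 45.2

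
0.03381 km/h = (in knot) 0.01826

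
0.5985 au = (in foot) 2.937e+11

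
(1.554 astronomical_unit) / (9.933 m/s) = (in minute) 3.901e+08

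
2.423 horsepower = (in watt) 1807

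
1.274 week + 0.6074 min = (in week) 1.274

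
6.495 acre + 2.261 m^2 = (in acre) 6.496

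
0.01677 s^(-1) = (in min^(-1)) 1.006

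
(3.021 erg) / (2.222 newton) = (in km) 1.36e-10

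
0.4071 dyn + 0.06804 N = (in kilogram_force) 0.006939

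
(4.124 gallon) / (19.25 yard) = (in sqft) 0.009546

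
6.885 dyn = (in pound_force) 1.548e-05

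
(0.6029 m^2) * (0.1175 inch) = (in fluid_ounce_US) 60.84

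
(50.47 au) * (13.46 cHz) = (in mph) 2.273e+12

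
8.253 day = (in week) 1.179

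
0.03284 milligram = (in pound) 7.24e-08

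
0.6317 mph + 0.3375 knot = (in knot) 0.8864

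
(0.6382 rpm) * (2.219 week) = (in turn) 1.427e+04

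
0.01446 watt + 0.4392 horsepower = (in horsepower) 0.4392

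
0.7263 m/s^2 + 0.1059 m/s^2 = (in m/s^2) 0.8322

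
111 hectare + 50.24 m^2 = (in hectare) 111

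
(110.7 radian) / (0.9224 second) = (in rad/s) 120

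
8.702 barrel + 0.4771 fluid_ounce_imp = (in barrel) 8.702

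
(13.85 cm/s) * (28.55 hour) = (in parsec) 4.613e-13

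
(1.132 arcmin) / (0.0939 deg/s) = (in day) 2.325e-06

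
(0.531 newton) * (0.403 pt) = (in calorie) 1.804e-05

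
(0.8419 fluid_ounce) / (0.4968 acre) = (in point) 3.51e-05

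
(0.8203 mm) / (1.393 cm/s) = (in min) 0.0009815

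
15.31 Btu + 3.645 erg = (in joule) 1.615e+04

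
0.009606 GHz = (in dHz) 9.606e+07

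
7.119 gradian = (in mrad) 111.8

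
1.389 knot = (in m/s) 0.7146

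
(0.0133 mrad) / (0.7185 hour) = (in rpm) 4.91e-08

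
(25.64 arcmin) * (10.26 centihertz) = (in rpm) 0.007307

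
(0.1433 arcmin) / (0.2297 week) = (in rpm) 2.865e-09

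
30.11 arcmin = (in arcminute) 30.11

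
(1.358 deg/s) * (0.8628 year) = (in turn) 1.026e+05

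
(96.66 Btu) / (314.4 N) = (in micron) 3.244e+08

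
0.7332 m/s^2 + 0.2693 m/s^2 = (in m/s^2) 1.002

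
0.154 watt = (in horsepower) 0.0002065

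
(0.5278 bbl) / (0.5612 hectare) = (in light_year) 1.58e-21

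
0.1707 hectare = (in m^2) 1707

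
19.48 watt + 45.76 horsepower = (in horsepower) 45.79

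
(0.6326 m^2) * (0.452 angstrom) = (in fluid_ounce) 9.669e-07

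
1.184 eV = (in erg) 1.897e-12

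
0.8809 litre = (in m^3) 0.0008809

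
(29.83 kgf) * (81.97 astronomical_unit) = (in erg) 3.587e+22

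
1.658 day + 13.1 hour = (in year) 0.006038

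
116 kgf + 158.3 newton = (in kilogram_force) 132.1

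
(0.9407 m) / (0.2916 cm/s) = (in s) 322.6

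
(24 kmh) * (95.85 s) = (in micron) 6.39e+08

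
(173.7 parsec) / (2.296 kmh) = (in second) 8.404e+18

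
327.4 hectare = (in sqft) 3.524e+07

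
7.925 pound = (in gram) 3595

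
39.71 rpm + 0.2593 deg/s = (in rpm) 39.75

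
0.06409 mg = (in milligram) 0.06409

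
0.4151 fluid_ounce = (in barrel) 7.721e-05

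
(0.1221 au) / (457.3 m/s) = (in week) 66.04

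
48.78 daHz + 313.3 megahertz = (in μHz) 3.133e+14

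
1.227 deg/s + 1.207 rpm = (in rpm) 1.412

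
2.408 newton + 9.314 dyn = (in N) 2.408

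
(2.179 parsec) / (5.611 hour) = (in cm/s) 3.329e+14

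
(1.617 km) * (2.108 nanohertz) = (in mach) 1.001e-08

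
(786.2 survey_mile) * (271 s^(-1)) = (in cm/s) 3.429e+10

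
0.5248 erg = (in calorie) 1.254e-08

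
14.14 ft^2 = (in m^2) 1.314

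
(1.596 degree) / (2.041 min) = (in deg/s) 0.01303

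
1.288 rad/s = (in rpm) 12.3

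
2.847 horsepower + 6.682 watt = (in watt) 2130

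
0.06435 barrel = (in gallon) 2.703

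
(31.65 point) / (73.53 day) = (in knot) 3.416e-09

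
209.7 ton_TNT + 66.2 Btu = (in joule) 8.774e+11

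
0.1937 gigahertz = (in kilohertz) 1.937e+05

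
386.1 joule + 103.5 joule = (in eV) 3.056e+21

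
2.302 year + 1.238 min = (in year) 2.302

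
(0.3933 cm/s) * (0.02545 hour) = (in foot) 1.182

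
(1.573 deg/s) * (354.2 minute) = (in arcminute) 2.006e+06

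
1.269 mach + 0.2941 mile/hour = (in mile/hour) 966.9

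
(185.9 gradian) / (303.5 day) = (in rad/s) 1.114e-07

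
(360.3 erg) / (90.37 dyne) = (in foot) 0.1308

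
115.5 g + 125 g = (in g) 240.5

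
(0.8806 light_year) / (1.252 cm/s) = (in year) 2.11e+10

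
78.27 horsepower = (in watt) 5.837e+04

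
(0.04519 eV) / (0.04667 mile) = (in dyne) 9.64e-18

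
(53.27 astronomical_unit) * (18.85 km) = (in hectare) 1.502e+13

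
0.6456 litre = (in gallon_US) 0.1705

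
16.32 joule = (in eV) 1.019e+20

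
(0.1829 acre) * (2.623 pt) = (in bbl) 4.308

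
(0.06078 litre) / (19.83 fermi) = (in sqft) 3.299e+10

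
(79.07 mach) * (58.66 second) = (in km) 1579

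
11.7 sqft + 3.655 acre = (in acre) 3.655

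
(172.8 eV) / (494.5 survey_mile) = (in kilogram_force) 3.547e-24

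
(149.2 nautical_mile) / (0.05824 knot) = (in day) 106.7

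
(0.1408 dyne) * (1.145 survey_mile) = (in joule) 0.002595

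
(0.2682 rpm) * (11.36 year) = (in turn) 1.601e+06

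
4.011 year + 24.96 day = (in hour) 3.574e+04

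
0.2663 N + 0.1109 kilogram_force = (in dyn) 1.354e+05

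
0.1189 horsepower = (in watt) 88.66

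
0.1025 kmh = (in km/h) 0.1025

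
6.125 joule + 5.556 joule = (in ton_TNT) 2.792e-09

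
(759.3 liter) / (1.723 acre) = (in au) 7.279e-16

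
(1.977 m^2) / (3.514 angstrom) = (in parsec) 1.823e-07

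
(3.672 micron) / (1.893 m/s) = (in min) 3.233e-08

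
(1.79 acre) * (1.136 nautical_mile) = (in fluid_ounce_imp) 5.364e+11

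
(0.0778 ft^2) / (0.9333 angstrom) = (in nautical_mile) 4.182e+04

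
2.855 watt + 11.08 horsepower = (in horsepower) 11.08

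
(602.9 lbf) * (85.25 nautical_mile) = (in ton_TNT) 0.1012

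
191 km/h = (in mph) 118.7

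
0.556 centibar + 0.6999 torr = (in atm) 0.006408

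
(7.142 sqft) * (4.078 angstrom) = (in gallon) 7.148e-08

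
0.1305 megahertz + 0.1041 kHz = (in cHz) 1.306e+07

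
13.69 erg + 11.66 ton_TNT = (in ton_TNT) 11.66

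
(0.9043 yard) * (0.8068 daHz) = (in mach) 0.01959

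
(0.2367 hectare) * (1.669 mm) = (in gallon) 1044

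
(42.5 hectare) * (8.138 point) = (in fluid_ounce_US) 4.126e+07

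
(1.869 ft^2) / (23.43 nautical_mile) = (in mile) 2.486e-09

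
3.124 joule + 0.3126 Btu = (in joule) 332.9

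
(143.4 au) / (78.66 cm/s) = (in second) 2.727e+13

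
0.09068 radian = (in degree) 5.196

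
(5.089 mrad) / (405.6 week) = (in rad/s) 2.075e-11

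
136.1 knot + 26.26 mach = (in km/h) 3.244e+04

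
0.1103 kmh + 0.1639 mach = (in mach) 0.164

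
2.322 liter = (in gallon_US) 0.6134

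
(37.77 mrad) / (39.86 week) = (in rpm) 1.496e-08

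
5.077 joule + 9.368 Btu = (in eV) 6.172e+22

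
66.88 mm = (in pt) 189.6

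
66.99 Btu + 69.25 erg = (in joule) 7.068e+04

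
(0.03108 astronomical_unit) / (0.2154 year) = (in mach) 2.01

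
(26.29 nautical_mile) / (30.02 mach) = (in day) 5.513e-05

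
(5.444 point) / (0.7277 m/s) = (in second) 0.002639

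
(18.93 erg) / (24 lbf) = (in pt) 5.026e-05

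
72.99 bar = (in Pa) 7.299e+06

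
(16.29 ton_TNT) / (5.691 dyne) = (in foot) 3.929e+15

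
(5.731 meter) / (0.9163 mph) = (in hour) 0.003886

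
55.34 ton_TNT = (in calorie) 5.534e+10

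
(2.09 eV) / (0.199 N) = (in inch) 6.625e-17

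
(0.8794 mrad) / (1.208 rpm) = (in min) 0.0001159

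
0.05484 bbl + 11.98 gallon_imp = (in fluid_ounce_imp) 2224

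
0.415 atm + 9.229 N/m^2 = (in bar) 0.4206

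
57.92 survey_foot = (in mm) 1.765e+04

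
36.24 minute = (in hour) 0.604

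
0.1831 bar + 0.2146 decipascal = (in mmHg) 137.3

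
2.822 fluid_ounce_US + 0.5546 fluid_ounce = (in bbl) 0.0006281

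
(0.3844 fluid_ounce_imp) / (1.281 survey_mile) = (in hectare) 5.298e-13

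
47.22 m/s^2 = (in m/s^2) 47.22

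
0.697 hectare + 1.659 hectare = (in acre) 5.822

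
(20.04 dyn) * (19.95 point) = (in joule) 1.41e-06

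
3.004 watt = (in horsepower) 0.004028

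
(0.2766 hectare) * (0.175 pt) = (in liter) 170.8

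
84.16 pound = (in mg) 3.817e+07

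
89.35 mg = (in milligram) 89.35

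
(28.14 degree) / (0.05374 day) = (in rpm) 0.00101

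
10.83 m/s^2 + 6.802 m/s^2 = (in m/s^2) 17.63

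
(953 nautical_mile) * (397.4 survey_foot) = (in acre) 5.283e+04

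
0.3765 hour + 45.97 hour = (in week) 0.2759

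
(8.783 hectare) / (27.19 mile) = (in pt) 5690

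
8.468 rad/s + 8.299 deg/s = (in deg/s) 493.5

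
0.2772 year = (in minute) 1.457e+05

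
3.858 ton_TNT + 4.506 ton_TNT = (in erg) 3.499e+17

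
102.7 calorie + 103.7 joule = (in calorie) 127.5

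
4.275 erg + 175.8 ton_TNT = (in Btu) 6.972e+08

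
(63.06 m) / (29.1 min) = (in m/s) 0.03612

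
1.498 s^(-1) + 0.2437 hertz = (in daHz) 0.1742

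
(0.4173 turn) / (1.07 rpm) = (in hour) 0.0065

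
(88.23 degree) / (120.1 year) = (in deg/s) 2.33e-08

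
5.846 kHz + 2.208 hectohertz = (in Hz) 6067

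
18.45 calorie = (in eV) 4.818e+20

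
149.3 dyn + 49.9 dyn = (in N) 0.001992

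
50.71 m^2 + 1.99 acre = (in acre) 2.003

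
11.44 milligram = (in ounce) 0.0004035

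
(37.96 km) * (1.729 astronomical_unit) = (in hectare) 9.819e+11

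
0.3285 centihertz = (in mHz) 3.285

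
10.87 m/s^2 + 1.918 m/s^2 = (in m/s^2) 12.79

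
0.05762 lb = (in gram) 26.14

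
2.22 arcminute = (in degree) 0.037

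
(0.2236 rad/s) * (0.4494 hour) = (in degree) 2.073e+04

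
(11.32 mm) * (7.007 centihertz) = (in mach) 2.329e-06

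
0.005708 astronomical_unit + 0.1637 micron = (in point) 2.421e+12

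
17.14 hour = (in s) 6.17e+04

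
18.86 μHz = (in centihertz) 0.001886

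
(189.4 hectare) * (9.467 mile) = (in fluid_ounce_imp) 1.016e+15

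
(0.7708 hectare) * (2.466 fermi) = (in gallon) 5.021e-09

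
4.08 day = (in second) 3.525e+05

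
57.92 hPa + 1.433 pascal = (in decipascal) 5.793e+04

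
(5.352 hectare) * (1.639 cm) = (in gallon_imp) 1.93e+05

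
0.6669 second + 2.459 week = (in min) 2.479e+04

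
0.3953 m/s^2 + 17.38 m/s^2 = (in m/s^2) 17.78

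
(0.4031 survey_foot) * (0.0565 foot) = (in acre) 5.228e-07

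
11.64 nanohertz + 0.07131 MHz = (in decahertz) 7131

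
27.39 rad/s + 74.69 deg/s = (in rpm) 274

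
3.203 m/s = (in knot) 6.226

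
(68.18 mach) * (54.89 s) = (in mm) 1.274e+09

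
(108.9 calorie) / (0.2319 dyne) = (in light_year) 2.077e-08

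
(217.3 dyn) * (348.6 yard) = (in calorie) 0.1656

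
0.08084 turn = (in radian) 0.5079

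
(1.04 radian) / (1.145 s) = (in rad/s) 0.9083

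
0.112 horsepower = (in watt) 83.52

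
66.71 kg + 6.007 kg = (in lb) 160.3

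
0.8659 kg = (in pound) 1.909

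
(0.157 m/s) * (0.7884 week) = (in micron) 7.486e+10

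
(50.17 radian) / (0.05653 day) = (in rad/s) 0.01027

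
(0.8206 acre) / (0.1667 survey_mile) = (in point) 3.509e+04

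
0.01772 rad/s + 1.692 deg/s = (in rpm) 0.4512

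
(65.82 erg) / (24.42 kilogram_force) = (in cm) 2.748e-06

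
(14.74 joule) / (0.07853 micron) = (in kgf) 1.914e+07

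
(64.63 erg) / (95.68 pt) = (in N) 0.0001915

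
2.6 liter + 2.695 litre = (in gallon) 1.399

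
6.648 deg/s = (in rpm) 1.108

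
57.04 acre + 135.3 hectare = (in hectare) 158.4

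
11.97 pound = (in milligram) 5.43e+06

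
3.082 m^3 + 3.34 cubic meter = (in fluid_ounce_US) 2.172e+05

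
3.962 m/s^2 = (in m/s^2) 3.962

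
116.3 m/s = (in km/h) 418.7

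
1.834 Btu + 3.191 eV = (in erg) 1.935e+10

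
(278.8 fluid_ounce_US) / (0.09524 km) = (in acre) 2.139e-08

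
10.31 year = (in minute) 5.419e+06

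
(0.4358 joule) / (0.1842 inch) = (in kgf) 9.498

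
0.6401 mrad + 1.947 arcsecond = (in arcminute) 2.233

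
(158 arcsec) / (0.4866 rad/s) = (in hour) 4.373e-07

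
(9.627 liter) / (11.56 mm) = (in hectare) 8.328e-05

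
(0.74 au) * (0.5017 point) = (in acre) 4842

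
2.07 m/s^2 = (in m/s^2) 2.07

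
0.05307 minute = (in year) 1.01e-07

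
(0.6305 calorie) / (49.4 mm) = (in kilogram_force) 5.445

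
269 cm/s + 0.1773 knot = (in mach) 0.008168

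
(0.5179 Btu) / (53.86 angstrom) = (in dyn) 1.015e+16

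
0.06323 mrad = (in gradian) 0.004025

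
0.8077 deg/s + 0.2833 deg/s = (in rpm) 0.1818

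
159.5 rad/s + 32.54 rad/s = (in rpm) 1834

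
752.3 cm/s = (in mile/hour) 16.83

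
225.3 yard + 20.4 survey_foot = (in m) 212.2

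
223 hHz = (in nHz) 2.23e+13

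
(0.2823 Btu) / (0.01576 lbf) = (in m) 4249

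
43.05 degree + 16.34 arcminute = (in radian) 0.7561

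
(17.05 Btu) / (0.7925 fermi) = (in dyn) 2.27e+24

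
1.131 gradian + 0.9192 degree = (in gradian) 2.152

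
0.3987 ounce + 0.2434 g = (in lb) 0.02546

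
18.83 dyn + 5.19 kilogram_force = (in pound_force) 11.44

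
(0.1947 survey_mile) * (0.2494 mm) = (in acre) 1.931e-05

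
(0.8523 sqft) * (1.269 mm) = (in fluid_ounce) 3.398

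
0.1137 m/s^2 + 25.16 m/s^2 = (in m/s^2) 25.27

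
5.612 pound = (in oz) 89.79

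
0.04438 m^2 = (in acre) 1.097e-05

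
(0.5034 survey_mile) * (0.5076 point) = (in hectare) 1.451e-05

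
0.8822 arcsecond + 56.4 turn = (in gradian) 2.256e+04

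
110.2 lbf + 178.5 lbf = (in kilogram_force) 131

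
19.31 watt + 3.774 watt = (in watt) 23.08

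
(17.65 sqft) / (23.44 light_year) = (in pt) 2.096e-14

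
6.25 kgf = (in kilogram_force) 6.25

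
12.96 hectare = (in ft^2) 1.395e+06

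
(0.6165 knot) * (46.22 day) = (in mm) 1.267e+09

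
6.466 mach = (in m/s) 2202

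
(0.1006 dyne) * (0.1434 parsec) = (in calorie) 1.064e+09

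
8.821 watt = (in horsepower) 0.01183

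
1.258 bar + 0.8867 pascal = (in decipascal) 1.258e+06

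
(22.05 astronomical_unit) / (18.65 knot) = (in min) 5.73e+09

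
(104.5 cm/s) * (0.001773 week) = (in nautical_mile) 0.6051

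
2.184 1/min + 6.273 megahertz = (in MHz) 6.273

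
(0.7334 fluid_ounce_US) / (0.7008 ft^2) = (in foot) 0.001093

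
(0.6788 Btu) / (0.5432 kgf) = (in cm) 1.344e+04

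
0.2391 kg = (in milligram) 2.391e+05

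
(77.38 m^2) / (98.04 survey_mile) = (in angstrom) 4.904e+06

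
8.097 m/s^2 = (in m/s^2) 8.097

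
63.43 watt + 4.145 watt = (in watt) 67.58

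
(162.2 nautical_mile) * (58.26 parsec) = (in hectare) 5.4e+19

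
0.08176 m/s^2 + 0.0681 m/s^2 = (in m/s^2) 0.1499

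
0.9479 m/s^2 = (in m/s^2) 0.9479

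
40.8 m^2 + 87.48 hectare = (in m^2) 8.748e+05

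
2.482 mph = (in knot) 2.157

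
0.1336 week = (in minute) 1347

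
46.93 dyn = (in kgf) 4.786e-05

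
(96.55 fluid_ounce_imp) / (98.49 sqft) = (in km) 2.998e-07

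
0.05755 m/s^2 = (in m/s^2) 0.05755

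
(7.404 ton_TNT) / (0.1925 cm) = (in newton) 1.609e+13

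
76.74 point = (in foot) 0.08882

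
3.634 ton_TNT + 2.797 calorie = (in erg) 1.52e+17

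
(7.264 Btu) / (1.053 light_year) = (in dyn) 7.693e-08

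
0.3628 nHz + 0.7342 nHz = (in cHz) 1.097e-07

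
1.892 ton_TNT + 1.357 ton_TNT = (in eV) 8.485e+28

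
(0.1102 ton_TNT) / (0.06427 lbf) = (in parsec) 5.227e-08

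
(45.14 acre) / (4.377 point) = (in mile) 7.351e+04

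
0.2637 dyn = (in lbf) 5.928e-07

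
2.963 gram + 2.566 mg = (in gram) 2.966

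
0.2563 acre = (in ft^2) 1.116e+04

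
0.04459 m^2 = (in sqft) 0.48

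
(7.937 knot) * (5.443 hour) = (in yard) 8.75e+04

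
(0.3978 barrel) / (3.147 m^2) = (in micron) 2.01e+04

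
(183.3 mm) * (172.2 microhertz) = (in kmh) 0.0001136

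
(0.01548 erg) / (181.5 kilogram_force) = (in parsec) 2.819e-29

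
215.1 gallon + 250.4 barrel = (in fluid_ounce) 1.374e+06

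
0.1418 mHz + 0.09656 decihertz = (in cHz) 0.9798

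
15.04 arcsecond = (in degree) 0.004178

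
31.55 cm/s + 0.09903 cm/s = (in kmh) 1.139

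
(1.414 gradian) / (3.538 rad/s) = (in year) 1.991e-10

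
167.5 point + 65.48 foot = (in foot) 65.67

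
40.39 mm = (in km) 4.039e-05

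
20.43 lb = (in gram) 9267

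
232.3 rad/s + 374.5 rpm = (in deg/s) 1.556e+04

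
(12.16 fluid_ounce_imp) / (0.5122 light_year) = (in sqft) 7.675e-19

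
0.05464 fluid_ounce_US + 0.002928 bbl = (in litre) 0.4671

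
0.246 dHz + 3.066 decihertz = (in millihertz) 331.2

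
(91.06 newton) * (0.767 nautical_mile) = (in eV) 8.073e+23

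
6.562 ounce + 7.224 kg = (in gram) 7410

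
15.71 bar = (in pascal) 1.571e+06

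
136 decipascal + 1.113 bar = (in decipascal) 1.113e+06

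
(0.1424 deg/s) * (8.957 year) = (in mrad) 7.02e+08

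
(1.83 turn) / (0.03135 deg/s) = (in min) 350.2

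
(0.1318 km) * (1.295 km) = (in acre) 42.18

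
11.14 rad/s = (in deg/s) 638.3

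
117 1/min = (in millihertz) 1950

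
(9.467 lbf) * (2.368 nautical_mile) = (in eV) 1.153e+24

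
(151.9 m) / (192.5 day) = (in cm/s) 0.0009133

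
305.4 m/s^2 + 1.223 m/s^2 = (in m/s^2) 306.6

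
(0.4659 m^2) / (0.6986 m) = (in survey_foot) 2.188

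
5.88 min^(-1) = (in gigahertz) 9.8e-11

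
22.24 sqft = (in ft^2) 22.24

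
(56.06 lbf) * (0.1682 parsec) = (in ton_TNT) 3.093e+08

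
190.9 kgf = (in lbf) 420.9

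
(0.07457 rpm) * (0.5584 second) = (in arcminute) 14.99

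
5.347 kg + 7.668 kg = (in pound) 28.69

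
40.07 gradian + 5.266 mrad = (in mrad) 634.7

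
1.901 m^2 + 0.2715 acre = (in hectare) 0.1101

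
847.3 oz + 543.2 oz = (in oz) 1390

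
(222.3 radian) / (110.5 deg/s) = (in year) 3.655e-06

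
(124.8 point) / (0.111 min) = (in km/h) 0.0238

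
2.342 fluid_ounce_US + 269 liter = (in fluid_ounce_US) 9098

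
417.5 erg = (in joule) 4.175e-05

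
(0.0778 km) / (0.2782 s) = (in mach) 0.8213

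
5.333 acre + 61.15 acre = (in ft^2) 2.896e+06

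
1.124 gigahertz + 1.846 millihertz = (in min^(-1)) 6.744e+10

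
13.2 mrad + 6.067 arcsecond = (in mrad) 13.23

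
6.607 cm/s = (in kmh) 0.2379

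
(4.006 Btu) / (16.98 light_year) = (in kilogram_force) 2.683e-15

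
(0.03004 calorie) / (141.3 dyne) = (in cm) 8895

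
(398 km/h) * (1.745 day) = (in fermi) 1.667e+22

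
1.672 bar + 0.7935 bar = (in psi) 35.76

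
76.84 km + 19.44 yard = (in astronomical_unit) 5.138e-07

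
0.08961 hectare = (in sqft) 9646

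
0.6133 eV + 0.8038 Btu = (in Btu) 0.8038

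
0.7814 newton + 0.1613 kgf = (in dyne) 2.363e+05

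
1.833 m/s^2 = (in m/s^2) 1.833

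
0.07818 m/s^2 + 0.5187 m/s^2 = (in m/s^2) 0.5969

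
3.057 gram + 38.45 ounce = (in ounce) 38.56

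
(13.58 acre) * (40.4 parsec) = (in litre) 6.851e+25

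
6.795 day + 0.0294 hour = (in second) 5.872e+05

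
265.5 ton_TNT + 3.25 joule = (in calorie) 2.655e+11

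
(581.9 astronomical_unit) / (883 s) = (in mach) 2.895e+08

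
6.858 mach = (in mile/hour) 5224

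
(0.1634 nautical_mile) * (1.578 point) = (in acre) 4.163e-05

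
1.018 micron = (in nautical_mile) 5.497e-10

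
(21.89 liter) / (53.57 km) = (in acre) 1.01e-10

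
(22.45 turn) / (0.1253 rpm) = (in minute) 179.2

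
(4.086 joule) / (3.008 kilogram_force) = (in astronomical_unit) 9.259e-13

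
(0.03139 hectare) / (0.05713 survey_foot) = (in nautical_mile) 9.734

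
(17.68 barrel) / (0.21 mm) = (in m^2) 1.339e+04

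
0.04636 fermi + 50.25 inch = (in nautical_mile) 0.0006892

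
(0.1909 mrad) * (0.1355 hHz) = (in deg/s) 0.1482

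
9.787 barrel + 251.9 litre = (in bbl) 11.37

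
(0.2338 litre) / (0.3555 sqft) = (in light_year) 7.483e-19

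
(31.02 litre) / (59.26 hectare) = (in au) 3.499e-19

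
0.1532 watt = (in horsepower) 0.0002054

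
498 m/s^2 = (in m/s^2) 498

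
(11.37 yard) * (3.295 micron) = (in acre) 8.465e-09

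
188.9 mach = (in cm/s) 6.432e+06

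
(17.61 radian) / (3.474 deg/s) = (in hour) 0.08068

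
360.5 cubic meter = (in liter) 3.605e+05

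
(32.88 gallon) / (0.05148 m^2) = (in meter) 2.418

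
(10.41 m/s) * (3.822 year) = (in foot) 4.117e+09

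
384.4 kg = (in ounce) 1.356e+04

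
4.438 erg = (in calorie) 1.061e-07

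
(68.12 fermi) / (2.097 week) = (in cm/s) 5.371e-18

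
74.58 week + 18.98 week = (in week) 93.56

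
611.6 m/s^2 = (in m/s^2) 611.6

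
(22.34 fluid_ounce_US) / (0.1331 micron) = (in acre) 1.227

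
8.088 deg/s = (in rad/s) 0.1412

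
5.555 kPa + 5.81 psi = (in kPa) 45.61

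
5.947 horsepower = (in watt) 4435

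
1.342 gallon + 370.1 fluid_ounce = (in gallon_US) 4.233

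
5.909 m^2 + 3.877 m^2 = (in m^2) 9.786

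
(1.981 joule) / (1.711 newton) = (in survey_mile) 0.0007194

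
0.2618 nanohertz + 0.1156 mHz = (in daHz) 1.156e-05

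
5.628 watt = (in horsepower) 0.007547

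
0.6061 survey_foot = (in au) 1.235e-12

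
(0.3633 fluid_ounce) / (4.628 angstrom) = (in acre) 5.737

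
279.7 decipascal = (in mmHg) 0.2098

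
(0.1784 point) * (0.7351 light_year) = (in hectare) 4.377e+07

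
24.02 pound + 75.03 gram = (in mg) 1.097e+07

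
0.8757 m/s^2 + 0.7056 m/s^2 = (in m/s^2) 1.581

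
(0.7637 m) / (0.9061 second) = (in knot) 1.638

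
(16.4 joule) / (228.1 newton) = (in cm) 7.19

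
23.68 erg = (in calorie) 5.66e-07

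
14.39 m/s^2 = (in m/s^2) 14.39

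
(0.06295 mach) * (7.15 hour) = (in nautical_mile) 297.9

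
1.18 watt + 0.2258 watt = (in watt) 1.406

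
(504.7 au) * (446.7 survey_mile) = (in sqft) 5.842e+20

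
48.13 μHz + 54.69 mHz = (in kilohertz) 5.474e-05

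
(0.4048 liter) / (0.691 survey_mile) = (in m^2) 3.64e-07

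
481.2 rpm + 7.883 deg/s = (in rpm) 482.5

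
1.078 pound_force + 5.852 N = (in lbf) 2.394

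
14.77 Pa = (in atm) 0.0001458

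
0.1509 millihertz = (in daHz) 1.509e-05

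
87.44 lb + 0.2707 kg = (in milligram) 3.993e+07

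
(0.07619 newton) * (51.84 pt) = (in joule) 0.001393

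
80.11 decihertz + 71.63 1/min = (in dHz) 92.05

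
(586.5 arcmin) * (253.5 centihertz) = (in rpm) 4.13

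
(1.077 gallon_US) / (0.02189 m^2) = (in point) 527.9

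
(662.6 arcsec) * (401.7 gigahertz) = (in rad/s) 1.29e+09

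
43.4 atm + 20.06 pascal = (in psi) 637.8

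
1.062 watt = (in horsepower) 0.001424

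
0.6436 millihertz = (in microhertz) 643.6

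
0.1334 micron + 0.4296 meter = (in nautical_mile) 0.000232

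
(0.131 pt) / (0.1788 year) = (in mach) 2.407e-14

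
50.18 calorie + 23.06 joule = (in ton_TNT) 5.569e-08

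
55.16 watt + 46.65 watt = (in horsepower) 0.1365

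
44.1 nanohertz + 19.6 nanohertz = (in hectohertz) 6.37e-10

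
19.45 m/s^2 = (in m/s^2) 19.45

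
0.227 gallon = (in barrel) 0.005405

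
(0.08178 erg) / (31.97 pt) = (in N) 7.251e-07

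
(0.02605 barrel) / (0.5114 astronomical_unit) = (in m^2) 5.414e-14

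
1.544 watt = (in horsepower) 0.002071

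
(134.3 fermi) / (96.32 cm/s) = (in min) 2.324e-15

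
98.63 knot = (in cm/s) 5074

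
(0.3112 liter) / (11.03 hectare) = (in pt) 7.998e-06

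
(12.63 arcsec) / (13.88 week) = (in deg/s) 4.179e-10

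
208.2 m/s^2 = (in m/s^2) 208.2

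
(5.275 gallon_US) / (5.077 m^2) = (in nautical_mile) 2.124e-06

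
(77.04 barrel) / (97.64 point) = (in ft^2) 3828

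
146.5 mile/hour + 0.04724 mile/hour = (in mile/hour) 146.5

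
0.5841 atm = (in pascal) 5.918e+04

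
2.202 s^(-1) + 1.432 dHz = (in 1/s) 2.345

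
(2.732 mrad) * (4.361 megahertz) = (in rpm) 1.138e+05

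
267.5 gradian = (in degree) 240.8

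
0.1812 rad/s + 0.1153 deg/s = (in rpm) 1.75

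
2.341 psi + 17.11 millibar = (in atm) 0.1762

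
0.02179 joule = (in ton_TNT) 5.208e-12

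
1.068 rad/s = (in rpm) 10.2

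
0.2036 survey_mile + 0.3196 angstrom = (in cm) 3.277e+04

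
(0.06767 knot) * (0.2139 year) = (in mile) 145.9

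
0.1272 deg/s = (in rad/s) 0.00222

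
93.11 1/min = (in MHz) 1.552e-06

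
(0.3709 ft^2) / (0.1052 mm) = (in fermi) 3.275e+17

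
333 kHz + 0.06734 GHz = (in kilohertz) 6.767e+04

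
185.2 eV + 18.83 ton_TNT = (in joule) 7.878e+10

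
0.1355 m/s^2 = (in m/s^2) 0.1355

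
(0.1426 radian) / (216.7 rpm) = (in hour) 1.746e-06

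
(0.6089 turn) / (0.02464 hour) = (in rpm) 0.4119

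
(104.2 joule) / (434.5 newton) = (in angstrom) 2.398e+09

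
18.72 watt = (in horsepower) 0.0251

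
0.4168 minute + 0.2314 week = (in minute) 2333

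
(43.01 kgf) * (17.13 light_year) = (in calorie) 1.634e+19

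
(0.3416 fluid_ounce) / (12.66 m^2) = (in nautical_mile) 4.309e-10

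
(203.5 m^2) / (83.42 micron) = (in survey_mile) 1516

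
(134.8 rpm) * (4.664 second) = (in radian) 65.84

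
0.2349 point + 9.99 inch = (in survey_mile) 0.0001577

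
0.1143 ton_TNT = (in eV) 2.985e+27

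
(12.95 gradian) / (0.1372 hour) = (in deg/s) 0.0236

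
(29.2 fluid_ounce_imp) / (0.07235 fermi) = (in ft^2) 1.234e+14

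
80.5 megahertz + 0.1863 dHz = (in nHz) 8.05e+16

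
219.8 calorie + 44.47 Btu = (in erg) 4.784e+11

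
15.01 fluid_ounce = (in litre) 0.4439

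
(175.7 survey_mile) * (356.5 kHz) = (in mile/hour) 2.255e+11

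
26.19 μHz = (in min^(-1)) 0.001571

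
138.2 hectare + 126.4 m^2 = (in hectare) 138.2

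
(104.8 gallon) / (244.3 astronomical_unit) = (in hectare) 1.085e-18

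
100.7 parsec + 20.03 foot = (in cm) 3.107e+20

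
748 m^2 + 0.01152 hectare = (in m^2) 863.2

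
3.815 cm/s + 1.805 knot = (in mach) 0.002839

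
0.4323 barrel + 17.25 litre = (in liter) 85.98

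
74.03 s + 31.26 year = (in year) 31.26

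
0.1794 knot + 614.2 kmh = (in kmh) 614.5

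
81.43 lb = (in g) 3.694e+04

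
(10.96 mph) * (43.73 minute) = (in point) 3.644e+07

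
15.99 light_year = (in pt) 4.288e+20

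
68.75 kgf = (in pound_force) 151.6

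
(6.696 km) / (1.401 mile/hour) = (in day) 0.1237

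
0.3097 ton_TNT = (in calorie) 3.097e+08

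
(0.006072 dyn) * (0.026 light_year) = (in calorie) 3.57e+06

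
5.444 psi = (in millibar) 375.4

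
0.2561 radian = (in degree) 14.67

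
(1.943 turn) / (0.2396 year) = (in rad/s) 1.616e-06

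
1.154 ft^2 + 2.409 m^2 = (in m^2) 2.516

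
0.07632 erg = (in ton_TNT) 1.824e-18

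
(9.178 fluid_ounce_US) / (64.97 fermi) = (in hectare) 4.178e+05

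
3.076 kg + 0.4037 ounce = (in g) 3087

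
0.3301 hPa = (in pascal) 33.01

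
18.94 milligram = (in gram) 0.01894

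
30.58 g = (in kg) 0.03058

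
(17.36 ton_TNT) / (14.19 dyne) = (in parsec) 0.01659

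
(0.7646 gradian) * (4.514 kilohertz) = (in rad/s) 54.21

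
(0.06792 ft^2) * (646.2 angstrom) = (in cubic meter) 4.078e-10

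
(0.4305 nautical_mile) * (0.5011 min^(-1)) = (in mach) 0.01956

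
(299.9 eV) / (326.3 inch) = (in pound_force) 1.303e-18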